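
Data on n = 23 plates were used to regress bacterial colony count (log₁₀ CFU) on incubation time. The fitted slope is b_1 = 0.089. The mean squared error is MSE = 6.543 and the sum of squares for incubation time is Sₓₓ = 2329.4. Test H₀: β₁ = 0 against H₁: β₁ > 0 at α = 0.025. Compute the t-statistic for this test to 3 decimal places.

SE(b_1) = √(MSE/Sₓₓ) = √(6.543/2329.4) = 0.0529988.
t = 0.089 / 0.0529988 = 1.679.
df = n − 2 = 21.
One-sided p ≈ 0.0540, which is ≥ 0.025, so fail to reject H₀.
The data do not give significant evidence that the true slope on incubation time is positive.

t = 1.679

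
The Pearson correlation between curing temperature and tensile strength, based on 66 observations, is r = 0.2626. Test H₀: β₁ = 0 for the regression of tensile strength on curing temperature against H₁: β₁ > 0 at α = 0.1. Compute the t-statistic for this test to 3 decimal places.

t = r·√(n − 2)/√(1 − r²) = 0.2626·√64/√0.931041 = 2.177.
df = n − 2 = 64.
One-sided p ≈ 0.0166, which is < 0.1, so reject H₀.
There is evidence of a linear association between curing temperature and tensile strength.

t = 2.177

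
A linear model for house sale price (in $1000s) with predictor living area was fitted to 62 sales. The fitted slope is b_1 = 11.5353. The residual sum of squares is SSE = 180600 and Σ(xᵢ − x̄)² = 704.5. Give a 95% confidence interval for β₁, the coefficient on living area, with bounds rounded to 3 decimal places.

MSE = SSE/(n − 2) = 180600/60 = 3010.
SE(b_1) = √(MSE/Sₓₓ) = √(3010/704.5) = 2.06701.
df = n − 2 = 60.
t* = t_{0.025, 60} = 2.000298.
Margin = t* × SE = 2.000298 × 2.06701 = 4.13464.
CI: 11.5353 ± 4.13464 → (7.401, 15.670).
With 95% confidence, each one-unit increase in living area is associated with a change of between 7.401 and 15.670 $1000s in house sale price.

(7.401, 15.670)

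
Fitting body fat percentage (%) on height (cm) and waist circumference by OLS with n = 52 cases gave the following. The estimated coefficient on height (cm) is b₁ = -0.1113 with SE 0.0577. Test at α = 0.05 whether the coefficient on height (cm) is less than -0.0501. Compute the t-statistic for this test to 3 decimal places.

H₀: β₁ = -0.0501 vs H₁: β₁ < -0.0501.
t = (b₁ − β₁⁰)/SE = (-0.1113 − (-0.0501)) / 0.0577 = -1.061.
df = n − k − 1 = 52 − 2 − 1 = 49.
One-sided p ≈ 0.1470, which is ≥ 0.05, so fail to reject H₀.
The data do not give significant evidence that the true slope on height (cm) is below -0.0501 % per unit, holding the other predictors fixed.

t = -1.061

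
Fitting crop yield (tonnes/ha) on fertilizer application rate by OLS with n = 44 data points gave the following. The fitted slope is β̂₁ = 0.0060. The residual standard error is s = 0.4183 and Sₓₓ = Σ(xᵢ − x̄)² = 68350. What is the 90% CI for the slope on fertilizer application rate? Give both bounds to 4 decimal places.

(0.0033, 0.0087)

SE(β̂₁) = s/√Sₓₓ = 0.4183/√68350 = 0.00159999.
df = n − 2 = 42.
t* = t_{0.05, 42} = 1.681952.
Margin = t* × SE = 1.681952 × 0.00159999 = 0.002691.
CI: 0.0060 ± 0.002691 → (0.0033, 0.0087).
With 90% confidence, each one-unit increase in fertilizer application rate is associated with a change of between 0.0033 and 0.0087 tonnes/ha in crop yield.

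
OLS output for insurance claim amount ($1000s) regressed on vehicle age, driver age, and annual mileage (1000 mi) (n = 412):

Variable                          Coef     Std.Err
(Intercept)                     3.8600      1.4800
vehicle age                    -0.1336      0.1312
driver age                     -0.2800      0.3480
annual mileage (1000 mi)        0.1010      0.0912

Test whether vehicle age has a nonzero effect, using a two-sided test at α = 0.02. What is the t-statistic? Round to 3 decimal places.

t = -1.018

Read off: b = -0.1336, SE = 0.1312 for vehicle age.
H₀: β₁ = 0 vs H₁: β₁ ≠ 0.
t = -0.1336 / 0.1312 = -1.018.
df = n − k − 1 = 412 − 3 − 1 = 408.
Two-sided p ≈ 0.3091, which is ≥ 0.02, so fail to reject H₀.
The data do not give significant evidence of an association between vehicle age and insurance claim amount, after adjusting for the other predictors.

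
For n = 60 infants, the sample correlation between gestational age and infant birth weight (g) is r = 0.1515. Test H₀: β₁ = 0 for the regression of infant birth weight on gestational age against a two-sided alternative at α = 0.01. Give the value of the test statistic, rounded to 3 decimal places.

t = r·√(n − 2)/√(1 − r²) = 0.1515·√58/√0.977048 = 1.167.
df = n − 2 = 58.
Two-sided p ≈ 0.2479, which is ≥ 0.01, so fail to reject H₀.
The data do not give significant evidence of a linear association between gestational age and infant birth weight.

t = 1.167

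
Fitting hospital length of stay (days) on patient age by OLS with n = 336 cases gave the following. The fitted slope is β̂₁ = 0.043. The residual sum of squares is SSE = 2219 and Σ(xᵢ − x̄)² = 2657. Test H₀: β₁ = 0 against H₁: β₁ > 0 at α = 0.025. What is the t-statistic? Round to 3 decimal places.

MSE = SSE/(n − 2) = 2219/334 = 6.64371.
SE(β̂₁) = √(MSE/Sₓₓ) = √(6.64371/2657) = 0.0500046.
t = 0.043 / 0.0500046 = 0.860.
df = n − 2 = 334.
One-sided p ≈ 0.1952, which is ≥ 0.025, so fail to reject H₀.
The data do not give significant evidence that the true slope on patient age is positive.

t = 0.860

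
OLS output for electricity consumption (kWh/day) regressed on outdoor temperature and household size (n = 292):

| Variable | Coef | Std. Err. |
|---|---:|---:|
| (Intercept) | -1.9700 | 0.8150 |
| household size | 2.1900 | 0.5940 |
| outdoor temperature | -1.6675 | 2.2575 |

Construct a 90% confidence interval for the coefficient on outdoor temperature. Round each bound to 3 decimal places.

(-5.393, 2.058)

Read off: b = -1.6675, SE = 2.2575 for outdoor temperature.
df = n − k − 1 = 292 − 2 − 1 = 289.
t* = t_{0.05, 289} = 1.650143.
Margin = t* × SE = 1.650143 × 2.2575 = 3.72520.
CI: -1.6675 ± 3.72520 → (-5.393, 2.058).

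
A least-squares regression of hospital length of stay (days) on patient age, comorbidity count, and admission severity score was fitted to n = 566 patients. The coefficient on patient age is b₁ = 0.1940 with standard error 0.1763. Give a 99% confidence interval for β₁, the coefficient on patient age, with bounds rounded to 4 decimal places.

(-0.2617, 0.6497)

df = n − k − 1 = 566 − 3 − 1 = 562.
t* = t_{0.005, 562} = 2.584606.
Margin = t* × SE = 2.584606 × 0.1763 = 0.455666.
CI: 0.1940 ± 0.455666 → (-0.2617, 0.6497).
With 99% confidence, each one-unit increase in patient age is associated with a change of between -0.2617 and 0.6497 days in hospital length of stay, holding the other predictors fixed.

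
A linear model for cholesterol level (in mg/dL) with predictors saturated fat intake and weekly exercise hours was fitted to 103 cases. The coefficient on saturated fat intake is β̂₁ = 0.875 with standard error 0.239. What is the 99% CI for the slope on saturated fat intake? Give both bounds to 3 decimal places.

(0.247, 1.503)

df = n − k − 1 = 103 − 2 − 1 = 100.
t* = t_{0.005, 100} = 2.625891.
Margin = t* × SE = 2.625891 × 0.239 = 0.62759.
CI: 0.875 ± 0.62759 → (0.247, 1.503).
With 99% confidence, each one-unit increase in saturated fat intake is associated with a change of between 0.247 and 1.503 mg/dL in cholesterol level, holding the other predictors fixed.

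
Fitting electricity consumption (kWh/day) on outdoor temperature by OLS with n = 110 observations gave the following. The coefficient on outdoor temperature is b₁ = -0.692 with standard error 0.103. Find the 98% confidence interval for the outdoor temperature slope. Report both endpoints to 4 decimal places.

(-0.9352, -0.4488)

df = n − 2 = 110 − 2 = 108.
t* = t_{0.01, 108} = 2.361372.
Margin = t* × SE = 2.361372 × 0.103 = 0.243221.
CI: -0.692 ± 0.243221 → (-0.9352, -0.4488).
With 98% confidence, each one-unit increase in outdoor temperature is associated with a change of between -0.9352 and -0.4488 kWh/day in electricity consumption.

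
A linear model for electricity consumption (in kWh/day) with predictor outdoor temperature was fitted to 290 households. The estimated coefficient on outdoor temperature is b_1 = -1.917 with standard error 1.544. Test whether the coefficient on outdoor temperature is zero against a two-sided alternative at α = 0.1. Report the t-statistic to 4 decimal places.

t = -1.2416

H₀: β₁ = 0 vs H₁: β₁ ≠ 0.
t = (b_1 − β₁⁰)/SE = -1.917 / 1.544 = -1.2416.
df = n − 2 = 290 − 2 = 288.
Two-sided p ≈ 0.2154, which is ≥ 0.1, so fail to reject H₀.
The data do not give significant evidence of an association between outdoor temperature and electricity consumption.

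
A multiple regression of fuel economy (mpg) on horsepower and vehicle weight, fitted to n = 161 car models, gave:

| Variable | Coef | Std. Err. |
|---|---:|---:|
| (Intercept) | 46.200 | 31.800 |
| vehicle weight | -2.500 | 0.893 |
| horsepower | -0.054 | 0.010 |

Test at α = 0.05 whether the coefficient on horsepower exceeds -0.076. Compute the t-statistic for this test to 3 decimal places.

Read off: b = -0.054, SE = 0.010 for horsepower.
H₀: β₁ = -0.076 vs H₁: β₁ > -0.076.
t = (-0.054 − (-0.076)) / 0.010 = 2.200.
df = n − k − 1 = 161 − 2 − 1 = 158.
One-sided p ≈ 0.0146, which is < 0.05, so reject H₀.
There is evidence that the true slope on horsepower exceeds -0.076 mpg per unit, holding the other predictors fixed.

t = 2.200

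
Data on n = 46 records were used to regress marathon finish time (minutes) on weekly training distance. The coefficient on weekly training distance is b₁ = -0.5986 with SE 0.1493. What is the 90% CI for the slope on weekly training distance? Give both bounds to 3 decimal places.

df = n − 2 = 46 − 2 = 44.
t* = t_{0.05, 44} = 1.68023.
Margin = t* × SE = 1.68023 × 0.1493 = 0.25086.
CI: -0.5986 ± 0.25086 → (-0.849, -0.348).
With 90% confidence, each one-unit increase in weekly training distance is associated with a change of between -0.849 and -0.348 minutes in marathon finish time.

(-0.849, -0.348)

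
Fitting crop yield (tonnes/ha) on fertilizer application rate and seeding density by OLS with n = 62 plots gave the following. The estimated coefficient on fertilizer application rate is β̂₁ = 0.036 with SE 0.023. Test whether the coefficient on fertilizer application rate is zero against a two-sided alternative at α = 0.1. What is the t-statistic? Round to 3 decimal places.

H₀: β₁ = 0 vs H₁: β₁ ≠ 0.
t = (β̂₁ − β₁⁰)/SE = 0.036 / 0.023 = 1.565.
df = n − k − 1 = 62 − 2 − 1 = 59.
Two-sided p ≈ 0.1229, which is ≥ 0.1, so fail to reject H₀.
The data do not give significant evidence of an association between fertilizer application rate and crop yield, after adjusting for the other predictors.

t = 1.565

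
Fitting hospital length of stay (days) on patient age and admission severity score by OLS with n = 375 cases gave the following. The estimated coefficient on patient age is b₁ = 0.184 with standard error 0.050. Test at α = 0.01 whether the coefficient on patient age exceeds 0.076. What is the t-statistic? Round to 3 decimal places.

H₀: β₁ = 0.076 vs H₁: β₁ > 0.076.
t = (b₁ − β₁⁰)/SE = (0.184 − 0.076) / 0.050 = 2.160.
df = n − k − 1 = 375 − 2 − 1 = 372.
One-sided p ≈ 0.0157, which is ≥ 0.01, so fail to reject H₀.
The data do not give significant evidence that the true slope on patient age exceeds 0.076 days per unit, holding the other predictors fixed.

t = 2.160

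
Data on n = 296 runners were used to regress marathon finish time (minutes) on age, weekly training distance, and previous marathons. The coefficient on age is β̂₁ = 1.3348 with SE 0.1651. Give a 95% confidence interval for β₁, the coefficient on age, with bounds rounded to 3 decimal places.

df = n − k − 1 = 296 − 3 − 1 = 292.
t* = t_{0.025, 292} = 1.968121.
Margin = t* × SE = 1.968121 × 0.1651 = 0.32494.
CI: 1.3348 ± 0.32494 → (1.010, 1.660).
With 95% confidence, each one-unit increase in age is associated with a change of between 1.010 and 1.660 minutes in marathon finish time, holding the other predictors fixed.

(1.010, 1.660)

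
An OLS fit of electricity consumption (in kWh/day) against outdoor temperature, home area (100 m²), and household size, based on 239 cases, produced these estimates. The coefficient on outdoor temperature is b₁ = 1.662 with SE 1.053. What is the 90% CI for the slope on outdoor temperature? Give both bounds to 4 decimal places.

(-0.0769, 3.4009)

df = n − k − 1 = 239 − 3 − 1 = 235.
t* = t_{0.05, 235} = 1.651364.
Margin = t* × SE = 1.651364 × 1.053 = 1.738886.
CI: 1.662 ± 1.738886 → (-0.0769, 3.4009).
With 90% confidence, each one-unit increase in outdoor temperature is associated with a change of between -0.0769 and 3.4009 kWh/day in electricity consumption, holding the other predictors fixed.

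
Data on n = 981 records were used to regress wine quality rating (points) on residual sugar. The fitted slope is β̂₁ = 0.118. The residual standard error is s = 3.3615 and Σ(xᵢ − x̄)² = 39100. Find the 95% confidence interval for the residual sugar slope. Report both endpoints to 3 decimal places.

SE(β̂₁) = s/√Sₓₓ = 3.3615/√39100 = 0.0169998.
df = n − 2 = 979.
t* = t_{0.025, 979} = 1.96239.
Margin = t* × SE = 1.96239 × 0.0169998 = 0.03336.
CI: 0.118 ± 0.03336 → (0.085, 0.151).
With 95% confidence, each one-unit increase in residual sugar is associated with a change of between 0.085 and 0.151 points in wine quality rating.

(0.085, 0.151)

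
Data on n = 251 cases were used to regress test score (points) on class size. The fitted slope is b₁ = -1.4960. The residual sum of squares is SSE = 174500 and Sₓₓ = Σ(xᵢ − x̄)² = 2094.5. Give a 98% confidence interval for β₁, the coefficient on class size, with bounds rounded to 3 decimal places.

MSE = SSE/(n − 2) = 174500/249 = 700.803.
SE(b₁) = √(MSE/Sₓₓ) = √(700.803/2094.5) = 0.578439.
df = n − 2 = 249.
t* = t_{0.01, 249} = 2.341417.
Margin = t* × SE = 2.341417 × 0.578439 = 1.35437.
CI: -1.4960 ± 1.35437 → (-2.850, -0.142).
With 98% confidence, each one-unit increase in class size is associated with a change of between -2.850 and -0.142 points in test score.

(-2.850, -0.142)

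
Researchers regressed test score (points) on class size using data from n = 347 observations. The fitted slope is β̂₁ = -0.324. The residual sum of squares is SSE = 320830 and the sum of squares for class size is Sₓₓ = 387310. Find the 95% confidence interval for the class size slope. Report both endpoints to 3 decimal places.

MSE = SSE/(n − 2) = 320830/345 = 929.942.
SE(β̂₁) = √(MSE/Sₓₓ) = √(929.942/387310) = 0.0490003.
df = n − 2 = 345.
t* = t_{0.025, 345} = 1.966864.
Margin = t* × SE = 1.966864 × 0.0490003 = 0.09638.
CI: -0.324 ± 0.09638 → (-0.420, -0.228).
With 95% confidence, each one-unit increase in class size is associated with a change of between -0.420 and -0.228 points in test score.

(-0.420, -0.228)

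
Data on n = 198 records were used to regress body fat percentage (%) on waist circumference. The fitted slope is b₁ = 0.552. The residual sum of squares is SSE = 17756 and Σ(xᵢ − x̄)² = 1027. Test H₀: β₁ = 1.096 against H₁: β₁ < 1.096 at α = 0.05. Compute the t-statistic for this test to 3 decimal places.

MSE = SSE/(n − 2) = 17756/196 = 90.5918.
SE(b₁) = √(MSE/Sₓₓ) = √(90.5918/1027) = 0.297002.
t = (0.552 − 1.096) / 0.297002 = -1.832.
df = n − 2 = 196.
One-sided p ≈ 0.0343, which is < 0.05, so reject H₀.
There is evidence that the true slope on waist circumference is below 1.096 % per unit.

t = -1.832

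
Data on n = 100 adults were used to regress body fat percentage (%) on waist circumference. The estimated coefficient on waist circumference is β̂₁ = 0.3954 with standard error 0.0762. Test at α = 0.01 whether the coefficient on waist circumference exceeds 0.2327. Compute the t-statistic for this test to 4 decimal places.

H₀: β₁ = 0.2327 vs H₁: β₁ > 0.2327.
t = (β̂₁ − β₁⁰)/SE = (0.3954 − 0.2327) / 0.0762 = 2.1352.
df = n − 2 = 100 − 2 = 98.
One-sided p ≈ 0.0176, which is ≥ 0.01, so fail to reject H₀.
The data do not give significant evidence that the true slope on waist circumference exceeds 0.2327 % per unit.

t = 2.1352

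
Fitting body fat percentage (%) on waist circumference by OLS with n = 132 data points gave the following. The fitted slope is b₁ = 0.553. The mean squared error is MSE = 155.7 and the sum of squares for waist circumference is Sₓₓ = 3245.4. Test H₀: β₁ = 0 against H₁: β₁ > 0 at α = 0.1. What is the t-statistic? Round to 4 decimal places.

SE(b₁) = √(MSE/Sₓₓ) = √(155.7/3245.4) = 0.219033.
t = 0.553 / 0.219033 = 2.5247.
df = n − 2 = 130.
One-sided p ≈ 0.0064, which is < 0.1, so reject H₀.
There is evidence that the true slope on waist circumference is positive.

t = 2.5247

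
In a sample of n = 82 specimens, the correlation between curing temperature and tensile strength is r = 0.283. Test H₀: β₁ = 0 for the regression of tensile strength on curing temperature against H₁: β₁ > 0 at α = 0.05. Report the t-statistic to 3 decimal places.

t = r·√(n − 2)/√(1 − r²) = 0.283·√80/√0.919911 = 2.639.
df = n − 2 = 80.
One-sided p ≈ 0.0050, which is < 0.05, so reject H₀.
There is evidence of a linear association between curing temperature and tensile strength.

t = 2.639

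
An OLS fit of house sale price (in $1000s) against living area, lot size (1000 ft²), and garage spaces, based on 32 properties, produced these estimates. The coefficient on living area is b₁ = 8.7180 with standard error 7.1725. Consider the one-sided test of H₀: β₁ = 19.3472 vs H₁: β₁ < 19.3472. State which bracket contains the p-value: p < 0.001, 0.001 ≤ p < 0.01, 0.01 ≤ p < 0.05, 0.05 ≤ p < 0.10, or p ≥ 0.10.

t = (8.7180 − 19.3472) / 7.1725 = -1.482.
df = n − k − 1 = 32 − 3 − 1 = 28.
One-sided p = P(T_{28} < t) ≈ 0.0748.
So 0.05 ≤ p < 0.10.

0.05 ≤ p < 0.10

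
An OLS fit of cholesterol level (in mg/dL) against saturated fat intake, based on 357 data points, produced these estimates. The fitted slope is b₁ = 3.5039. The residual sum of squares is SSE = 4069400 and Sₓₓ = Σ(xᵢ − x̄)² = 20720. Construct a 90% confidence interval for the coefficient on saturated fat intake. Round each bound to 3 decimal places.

(2.277, 4.731)

MSE = SSE/(n − 2) = 4069400/355 = 11463.1.
SE(b₁) = √(MSE/Sₓₓ) = √(11463.1/20720) = 0.7438.
df = n − 2 = 355.
t* = t_{0.05, 355} = 1.649157.
Margin = t* × SE = 1.649157 × 0.7438 = 1.22664.
CI: 3.5039 ± 1.22664 → (2.277, 4.731).
With 90% confidence, each one-unit increase in saturated fat intake is associated with a change of between 2.277 and 4.731 mg/dL in cholesterol level.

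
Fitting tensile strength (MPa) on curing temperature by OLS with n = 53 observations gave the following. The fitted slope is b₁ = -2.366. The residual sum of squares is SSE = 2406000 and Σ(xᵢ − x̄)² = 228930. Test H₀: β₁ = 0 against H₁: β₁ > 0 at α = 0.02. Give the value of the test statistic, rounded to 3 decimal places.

MSE = SSE/(n − 2) = 2406000/51 = 47176.5.
SE(b₁) = √(MSE/Sₓₓ) = √(47176.5/228930) = 0.453954.
t = -2.366 / 0.453954 = -5.212.
df = n − 2 = 51.
One-sided p ≈ 1.0000, which is ≥ 0.02, so fail to reject H₀.
The data do not give significant evidence that the true slope on curing temperature is positive.

t = -5.212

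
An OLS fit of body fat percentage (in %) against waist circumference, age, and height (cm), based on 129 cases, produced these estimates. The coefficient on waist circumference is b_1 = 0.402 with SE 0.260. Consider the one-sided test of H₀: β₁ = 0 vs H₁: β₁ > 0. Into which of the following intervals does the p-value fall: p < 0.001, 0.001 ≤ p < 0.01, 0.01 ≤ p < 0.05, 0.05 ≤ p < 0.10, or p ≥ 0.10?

0.05 ≤ p < 0.10

t = 0.402 / 0.260 = 1.546.
df = n − k − 1 = 129 − 3 − 1 = 125.
One-sided p = P(T_{125} > t) ≈ 0.0623.
So 0.05 ≤ p < 0.10.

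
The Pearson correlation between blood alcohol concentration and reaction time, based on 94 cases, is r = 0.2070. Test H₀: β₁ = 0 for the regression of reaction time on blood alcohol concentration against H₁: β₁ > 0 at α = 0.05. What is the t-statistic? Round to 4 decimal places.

t = r·√(n − 2)/√(1 − r²) = 0.2070·√92/√0.957151 = 2.0294.
df = n − 2 = 92.
One-sided p ≈ 0.0227, which is < 0.05, so reject H₀.
There is evidence of a linear association between blood alcohol concentration and reaction time.

t = 2.0294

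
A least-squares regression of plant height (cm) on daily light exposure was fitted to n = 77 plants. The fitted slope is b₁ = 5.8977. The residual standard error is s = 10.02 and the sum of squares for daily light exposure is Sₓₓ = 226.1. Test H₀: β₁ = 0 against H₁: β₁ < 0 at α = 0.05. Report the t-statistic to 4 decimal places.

t = 8.8504

SE(b₁) = s/√Sₓₓ = 10.02/√226.1 = 0.666373.
t = 5.8977 / 0.666373 = 8.8504.
df = n − 2 = 75.
One-sided p ≈ 1.0000, which is ≥ 0.05, so fail to reject H₀.
The data do not give significant evidence that the true slope on daily light exposure is negative.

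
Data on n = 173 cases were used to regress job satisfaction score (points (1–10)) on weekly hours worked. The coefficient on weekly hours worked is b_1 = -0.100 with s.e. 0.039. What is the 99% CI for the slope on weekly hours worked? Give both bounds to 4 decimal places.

df = n − 2 = 173 − 2 = 171.
t* = t_{0.005, 171} = 2.604886.
Margin = t* × SE = 2.604886 × 0.039 = 0.101591.
CI: -0.100 ± 0.101591 → (-0.2016, 0.0016).
With 99% confidence, each one-unit increase in weekly hours worked is associated with a change of between -0.2016 and 0.0016 points (1–10) in job satisfaction score.

(-0.2016, 0.0016)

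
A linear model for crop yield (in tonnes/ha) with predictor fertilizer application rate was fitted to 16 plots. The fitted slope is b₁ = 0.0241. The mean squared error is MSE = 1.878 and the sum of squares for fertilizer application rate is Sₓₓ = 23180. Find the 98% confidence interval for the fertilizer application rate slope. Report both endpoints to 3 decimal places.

(0.000, 0.048)

SE(b₁) = √(MSE/Sₓₓ) = √(1.878/23180) = 0.00900101.
df = n − 2 = 14.
t* = t_{0.01, 14} = 2.624494.
Margin = t* × SE = 2.624494 × 0.00900101 = 0.02362.
CI: 0.0241 ± 0.02362 → (0.000, 0.048).
With 98% confidence, each one-unit increase in fertilizer application rate is associated with a change of between 0.000 and 0.048 tonnes/ha in crop yield.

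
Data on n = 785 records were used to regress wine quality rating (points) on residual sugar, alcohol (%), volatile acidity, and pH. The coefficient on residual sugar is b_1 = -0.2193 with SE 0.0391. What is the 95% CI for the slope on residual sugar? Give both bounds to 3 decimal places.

df = n − k − 1 = 785 − 4 − 1 = 780.
t* = t_{0.025, 780} = 1.96301.
Margin = t* × SE = 1.96301 × 0.0391 = 0.07675.
CI: -0.2193 ± 0.07675 → (-0.296, -0.143).
With 95% confidence, each one-unit increase in residual sugar is associated with a change of between -0.296 and -0.143 points in wine quality rating, holding the other predictors fixed.

(-0.296, -0.143)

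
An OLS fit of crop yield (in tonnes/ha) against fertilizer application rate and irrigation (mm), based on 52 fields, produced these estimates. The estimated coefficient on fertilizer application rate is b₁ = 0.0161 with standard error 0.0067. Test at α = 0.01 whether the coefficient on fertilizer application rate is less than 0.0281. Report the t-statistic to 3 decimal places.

t = -1.791

H₀: β₁ = 0.0281 vs H₁: β₁ < 0.0281.
t = (b₁ − β₁⁰)/SE = (0.0161 − 0.0281) / 0.0067 = -1.791.
df = n − k − 1 = 52 − 2 − 1 = 49.
One-sided p ≈ 0.0397, which is ≥ 0.01, so fail to reject H₀.
The data do not give significant evidence that the true slope on fertilizer application rate is below 0.0281 tonnes/ha per unit, holding the other predictors fixed.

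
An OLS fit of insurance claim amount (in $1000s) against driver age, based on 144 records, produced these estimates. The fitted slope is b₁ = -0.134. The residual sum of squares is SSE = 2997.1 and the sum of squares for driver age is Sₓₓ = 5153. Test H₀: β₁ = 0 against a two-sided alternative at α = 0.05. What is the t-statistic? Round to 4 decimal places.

MSE = SSE/(n − 2) = 2997.1/142 = 21.1063.
SE(b₁) = √(MSE/Sₓₓ) = √(21.1063/5153) = 0.0639995.
t = -0.134 / 0.0639995 = -2.0938.
df = n − 2 = 142.
Two-sided p ≈ 0.0381, which is < 0.05, so reject H₀.
There is evidence that driver age is associated with insurance claim amount.

t = -2.0938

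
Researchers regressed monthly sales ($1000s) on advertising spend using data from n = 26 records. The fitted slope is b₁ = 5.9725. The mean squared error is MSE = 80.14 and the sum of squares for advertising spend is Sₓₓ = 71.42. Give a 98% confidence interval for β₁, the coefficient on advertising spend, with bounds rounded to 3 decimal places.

(3.333, 8.612)

SE(b₁) = √(MSE/Sₓₓ) = √(80.14/71.42) = 1.05929.
df = n − 2 = 24.
t* = t_{0.01, 24} = 2.492159.
Margin = t* × SE = 2.492159 × 1.05929 = 2.63992.
CI: 5.9725 ± 2.63992 → (3.333, 8.612).
With 98% confidence, each one-unit increase in advertising spend is associated with a change of between 3.333 and 8.612 $1000s in monthly sales.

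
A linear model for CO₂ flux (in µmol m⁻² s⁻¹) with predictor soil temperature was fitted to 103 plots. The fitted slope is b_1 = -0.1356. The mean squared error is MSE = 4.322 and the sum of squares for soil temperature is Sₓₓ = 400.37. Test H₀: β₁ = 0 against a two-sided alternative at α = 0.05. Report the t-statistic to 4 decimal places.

t = -1.3051

SE(b_1) = √(MSE/Sₓₓ) = √(4.322/400.37) = 0.103899.
t = -0.1356 / 0.103899 = -1.3051.
df = n − 2 = 101.
Two-sided p ≈ 0.1948, which is ≥ 0.05, so fail to reject H₀.
The data do not give significant evidence of an association between soil temperature and CO₂ flux.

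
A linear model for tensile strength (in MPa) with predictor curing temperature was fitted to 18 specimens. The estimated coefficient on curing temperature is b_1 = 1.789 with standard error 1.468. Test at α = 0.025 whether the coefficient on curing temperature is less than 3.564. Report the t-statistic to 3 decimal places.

t = -1.209

H₀: β₁ = 3.564 vs H₁: β₁ < 3.564.
t = (b_1 − β₁⁰)/SE = (1.789 − 3.564) / 1.468 = -1.209.
df = n − 2 = 18 − 2 = 16.
One-sided p ≈ 0.1221, which is ≥ 0.025, so fail to reject H₀.
The data do not give significant evidence that the true slope on curing temperature is below 3.564 MPa per unit.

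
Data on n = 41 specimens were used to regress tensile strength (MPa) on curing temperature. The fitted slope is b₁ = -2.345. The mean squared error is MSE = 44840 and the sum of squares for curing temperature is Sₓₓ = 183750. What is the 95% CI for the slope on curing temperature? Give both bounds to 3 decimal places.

(-3.344, -1.346)

SE(b₁) = √(MSE/Sₓₓ) = √(44840/183750) = 0.493991.
df = n − 2 = 39.
t* = t_{0.025, 39} = 2.022691.
Margin = t* × SE = 2.022691 × 0.493991 = 0.99919.
CI: -2.345 ± 0.99919 → (-3.344, -1.346).
With 95% confidence, each one-unit increase in curing temperature is associated with a change of between -3.344 and -1.346 MPa in tensile strength.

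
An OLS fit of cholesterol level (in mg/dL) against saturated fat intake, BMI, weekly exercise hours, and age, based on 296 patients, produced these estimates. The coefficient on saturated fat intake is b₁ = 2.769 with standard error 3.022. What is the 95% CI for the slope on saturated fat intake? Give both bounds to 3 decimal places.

(-3.179, 8.717)

df = n − k − 1 = 296 − 4 − 1 = 291.
t* = t_{0.025, 291} = 1.96815.
Margin = t* × SE = 1.96815 × 3.022 = 5.94775.
CI: 2.769 ± 5.94775 → (-3.179, 8.717).
With 95% confidence, each one-unit increase in saturated fat intake is associated with a change of between -3.179 and 8.717 mg/dL in cholesterol level, holding the other predictors fixed.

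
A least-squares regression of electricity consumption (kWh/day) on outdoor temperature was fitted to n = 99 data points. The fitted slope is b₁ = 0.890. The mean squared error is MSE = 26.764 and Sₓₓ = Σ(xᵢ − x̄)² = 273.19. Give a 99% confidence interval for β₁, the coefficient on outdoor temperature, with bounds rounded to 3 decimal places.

SE(b₁) = √(MSE/Sₓₓ) = √(26.764/273.19) = 0.312999.
df = n − 2 = 97.
t* = t_{0.005, 97} = 2.627468.
Margin = t* × SE = 2.627468 × 0.312999 = 0.82240.
CI: 0.890 ± 0.82240 → (0.068, 1.712).
With 99% confidence, each one-unit increase in outdoor temperature is associated with a change of between 0.068 and 1.712 kWh/day in electricity consumption.

(0.068, 1.712)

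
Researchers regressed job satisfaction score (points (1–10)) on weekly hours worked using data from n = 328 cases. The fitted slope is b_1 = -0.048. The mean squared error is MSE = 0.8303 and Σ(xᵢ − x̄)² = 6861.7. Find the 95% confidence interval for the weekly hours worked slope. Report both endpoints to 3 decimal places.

(-0.070, -0.026)

SE(b_1) = √(MSE/Sₓₓ) = √(0.8303/6861.7) = 0.0110002.
df = n − 2 = 326.
t* = t_{0.025, 326} = 1.967268.
Margin = t* × SE = 1.967268 × 0.0110002 = 0.02164.
CI: -0.048 ± 0.02164 → (-0.070, -0.026).
With 95% confidence, each one-unit increase in weekly hours worked is associated with a change of between -0.070 and -0.026 points (1–10) in job satisfaction score.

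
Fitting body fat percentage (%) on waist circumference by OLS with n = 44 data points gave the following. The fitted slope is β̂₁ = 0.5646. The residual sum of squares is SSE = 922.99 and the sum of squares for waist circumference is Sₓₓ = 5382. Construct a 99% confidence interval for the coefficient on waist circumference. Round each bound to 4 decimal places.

MSE = SSE/(n − 2) = 922.99/42 = 21.976.
SE(β̂₁) = √(MSE/Sₓₓ) = √(21.976/5382) = 0.0639002.
df = n − 2 = 42.
t* = t_{0.005, 42} = 2.698066.
Margin = t* × SE = 2.698066 × 0.0639002 = 0.172407.
CI: 0.5646 ± 0.172407 → (0.3922, 0.7370).
With 99% confidence, each one-unit increase in waist circumference is associated with a change of between 0.3922 and 0.7370 % in body fat percentage.

(0.3922, 0.7370)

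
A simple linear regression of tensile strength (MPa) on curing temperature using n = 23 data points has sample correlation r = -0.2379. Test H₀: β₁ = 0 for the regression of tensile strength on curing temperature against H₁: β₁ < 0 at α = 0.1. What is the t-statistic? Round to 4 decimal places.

t = r·√(n − 2)/√(1 − r²) = -0.2379·√21/√0.943404 = -1.1224.
df = n − 2 = 21.
One-sided p ≈ 0.1372, which is ≥ 0.1, so fail to reject H₀.
The data do not give significant evidence of a linear association between curing temperature and tensile strength.

t = -1.1224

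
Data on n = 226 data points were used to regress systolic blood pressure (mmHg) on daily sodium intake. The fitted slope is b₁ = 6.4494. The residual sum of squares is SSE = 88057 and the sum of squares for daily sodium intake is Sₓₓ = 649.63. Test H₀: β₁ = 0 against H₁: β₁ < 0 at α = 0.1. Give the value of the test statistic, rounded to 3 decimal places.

MSE = SSE/(n − 2) = 88057/224 = 393.112.
SE(b₁) = √(MSE/Sₓₓ) = √(393.112/649.63) = 0.777902.
t = 6.4494 / 0.777902 = 8.291.
df = n − 2 = 224.
One-sided p ≈ 1.0000, which is ≥ 0.1, so fail to reject H₀.
The data do not give significant evidence that the true slope on daily sodium intake is negative.

t = 8.291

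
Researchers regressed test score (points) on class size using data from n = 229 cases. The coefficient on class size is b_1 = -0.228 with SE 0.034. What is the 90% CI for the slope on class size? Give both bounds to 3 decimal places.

(-0.284, -0.172)

df = n − 2 = 229 − 2 = 227.
t* = t_{0.05, 227} = 1.651594.
Margin = t* × SE = 1.651594 × 0.034 = 0.05615.
CI: -0.228 ± 0.05615 → (-0.284, -0.172).
With 90% confidence, each one-unit increase in class size is associated with a change of between -0.284 and -0.172 points in test score.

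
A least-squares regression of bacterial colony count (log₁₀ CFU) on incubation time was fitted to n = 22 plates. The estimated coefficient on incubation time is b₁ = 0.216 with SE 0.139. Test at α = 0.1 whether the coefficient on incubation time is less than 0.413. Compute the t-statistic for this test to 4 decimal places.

H₀: β₁ = 0.413 vs H₁: β₁ < 0.413.
t = (b₁ − β₁⁰)/SE = (0.216 − 0.413) / 0.139 = -1.4173.
df = n − 2 = 22 − 2 = 20.
One-sided p ≈ 0.0859, which is < 0.1, so reject H₀.
There is evidence that the true slope on incubation time is below 0.413 log₁₀ CFU per unit.

t = -1.4173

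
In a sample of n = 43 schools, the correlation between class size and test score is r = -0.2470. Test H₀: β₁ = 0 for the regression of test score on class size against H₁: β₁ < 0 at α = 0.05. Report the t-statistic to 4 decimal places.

t = r·√(n − 2)/√(1 − r²) = -0.2470·√41/√0.938991 = -1.6321.
df = n − 2 = 41.
One-sided p ≈ 0.0552, which is ≥ 0.05, so fail to reject H₀.
The data do not give significant evidence of a linear association between class size and test score.

t = -1.6321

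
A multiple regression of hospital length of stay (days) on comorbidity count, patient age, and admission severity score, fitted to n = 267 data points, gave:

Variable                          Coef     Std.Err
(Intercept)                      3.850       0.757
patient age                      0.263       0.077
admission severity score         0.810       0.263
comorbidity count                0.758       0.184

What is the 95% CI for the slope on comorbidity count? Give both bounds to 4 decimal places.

Read off: b = 0.758, SE = 0.184 for comorbidity count.
df = n − k − 1 = 267 − 3 − 1 = 263.
t* = t_{0.025, 263} = 1.969025.
Margin = t* × SE = 1.969025 × 0.184 = 0.362301.
CI: 0.758 ± 0.362301 → (0.3957, 1.1203).

(0.3957, 1.1203)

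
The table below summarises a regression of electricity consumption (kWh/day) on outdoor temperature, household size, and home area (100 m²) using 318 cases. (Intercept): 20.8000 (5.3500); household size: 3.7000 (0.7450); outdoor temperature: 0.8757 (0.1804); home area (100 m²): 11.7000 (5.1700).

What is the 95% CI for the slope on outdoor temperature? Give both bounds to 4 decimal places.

Read off: b = 0.8757, SE = 0.1804 for outdoor temperature.
df = n − k − 1 = 318 − 3 − 1 = 314.
t* = t_{0.025, 314} = 1.967548.
Margin = t* × SE = 1.967548 × 0.1804 = 0.354946.
CI: 0.8757 ± 0.354946 → (0.5208, 1.2306).

(0.5208, 1.2306)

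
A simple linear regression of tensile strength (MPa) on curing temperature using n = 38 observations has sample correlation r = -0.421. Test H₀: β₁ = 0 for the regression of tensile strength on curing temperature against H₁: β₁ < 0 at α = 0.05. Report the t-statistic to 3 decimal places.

t = -2.785

t = r·√(n − 2)/√(1 − r²) = -0.421·√36/√0.822759 = -2.785.
df = n − 2 = 36.
One-sided p ≈ 0.0042, which is < 0.05, so reject H₀.
There is evidence of a linear association between curing temperature and tensile strength.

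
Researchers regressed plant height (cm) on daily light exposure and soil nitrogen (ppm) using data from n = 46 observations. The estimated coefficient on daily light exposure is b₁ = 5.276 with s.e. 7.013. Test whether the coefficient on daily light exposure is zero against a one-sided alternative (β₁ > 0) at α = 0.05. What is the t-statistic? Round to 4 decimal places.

H₀: β₁ = 0 vs H₁: β₁ > 0.
t = (b₁ − β₁⁰)/SE = 5.276 / 7.013 = 0.7523.
df = n − k − 1 = 46 − 2 − 1 = 43.
One-sided p ≈ 0.2280, which is ≥ 0.05, so fail to reject H₀.
The data do not give significant evidence that the true slope on daily light exposure is positive, holding the other predictors fixed.

t = 0.7523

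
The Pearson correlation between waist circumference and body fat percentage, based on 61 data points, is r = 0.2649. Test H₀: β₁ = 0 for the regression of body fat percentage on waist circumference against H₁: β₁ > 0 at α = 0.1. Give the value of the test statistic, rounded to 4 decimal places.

t = r·√(n − 2)/√(1 − r²) = 0.2649·√59/√0.929828 = 2.1101.
df = n − 2 = 59.
One-sided p ≈ 0.0195, which is < 0.1, so reject H₀.
There is evidence of a linear association between waist circumference and body fat percentage.

t = 2.1101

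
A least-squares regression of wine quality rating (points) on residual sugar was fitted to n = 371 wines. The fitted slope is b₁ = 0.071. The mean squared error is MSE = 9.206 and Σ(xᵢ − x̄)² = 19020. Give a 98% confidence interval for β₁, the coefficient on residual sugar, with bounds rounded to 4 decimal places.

SE(b₁) = √(MSE/Sₓₓ) = √(9.206/19020) = 0.0220004.
df = n − 2 = 369.
t* = t_{0.01, 369} = 2.336496.
Margin = t* × SE = 2.336496 × 0.0220004 = 0.051404.
CI: 0.071 ± 0.051404 → (0.0196, 0.1224).
With 98% confidence, each one-unit increase in residual sugar is associated with a change of between 0.0196 and 0.1224 points in wine quality rating.

(0.0196, 0.1224)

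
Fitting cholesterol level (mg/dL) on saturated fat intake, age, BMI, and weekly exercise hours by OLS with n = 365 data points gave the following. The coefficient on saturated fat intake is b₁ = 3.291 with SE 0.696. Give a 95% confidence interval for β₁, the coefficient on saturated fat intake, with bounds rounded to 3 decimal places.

df = n − k − 1 = 365 − 4 − 1 = 360.
t* = t_{0.025, 360} = 1.966575.
Margin = t* × SE = 1.966575 × 0.696 = 1.36874.
CI: 3.291 ± 1.36874 → (1.922, 4.660).
With 95% confidence, each one-unit increase in saturated fat intake is associated with a change of between 1.922 and 4.660 mg/dL in cholesterol level, holding the other predictors fixed.

(1.922, 4.660)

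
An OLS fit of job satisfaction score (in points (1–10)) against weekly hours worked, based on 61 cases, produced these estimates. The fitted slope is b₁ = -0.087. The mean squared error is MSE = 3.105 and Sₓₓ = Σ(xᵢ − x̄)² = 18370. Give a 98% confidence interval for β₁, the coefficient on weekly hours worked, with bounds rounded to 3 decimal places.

(-0.118, -0.056)

SE(b₁) = √(MSE/Sₓₓ) = √(3.105/18370) = 0.013001.
df = n − 2 = 59.
t* = t_{0.01, 59} = 2.391229.
Margin = t* × SE = 2.391229 × 0.013001 = 0.03109.
CI: -0.087 ± 0.03109 → (-0.118, -0.056).
With 98% confidence, each one-unit increase in weekly hours worked is associated with a change of between -0.118 and -0.056 points (1–10) in job satisfaction score.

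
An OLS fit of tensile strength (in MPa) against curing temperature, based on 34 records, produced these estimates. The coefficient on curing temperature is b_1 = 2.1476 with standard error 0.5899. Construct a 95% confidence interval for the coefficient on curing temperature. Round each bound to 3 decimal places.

df = n − 2 = 34 − 2 = 32.
t* = t_{0.025, 32} = 2.036933.
Margin = t* × SE = 2.036933 × 0.5899 = 1.20159.
CI: 2.1476 ± 1.20159 → (0.946, 3.349).
With 95% confidence, each one-unit increase in curing temperature is associated with a change of between 0.946 and 3.349 MPa in tensile strength.

(0.946, 3.349)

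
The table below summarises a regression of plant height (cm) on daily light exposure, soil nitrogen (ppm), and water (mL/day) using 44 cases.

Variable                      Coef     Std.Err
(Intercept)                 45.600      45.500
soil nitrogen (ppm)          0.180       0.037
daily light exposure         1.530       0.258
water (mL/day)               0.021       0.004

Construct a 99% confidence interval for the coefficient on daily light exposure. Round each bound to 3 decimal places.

Read off: b = 1.530, SE = 0.258 for daily light exposure.
df = n − k − 1 = 44 − 3 − 1 = 40.
t* = t_{0.005, 40} = 2.704459.
Margin = t* × SE = 2.704459 × 0.258 = 0.69775.
CI: 1.530 ± 0.69775 → (0.832, 2.228).

(0.832, 2.228)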